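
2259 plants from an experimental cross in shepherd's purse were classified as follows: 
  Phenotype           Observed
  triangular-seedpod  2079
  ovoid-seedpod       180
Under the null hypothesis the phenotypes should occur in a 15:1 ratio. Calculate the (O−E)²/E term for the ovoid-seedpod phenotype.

Total ratio parts = 16. Expected numbers out of 2259:
  triangular-seedpod: 2259 × 15/16 = 2117.8125
  ovoid-seedpod: 2259 × 1/16 = 141.1875
Contribution of ovoid-seedpod: (180 − 141.1875)² / 141.1875 = 10.6696

10.670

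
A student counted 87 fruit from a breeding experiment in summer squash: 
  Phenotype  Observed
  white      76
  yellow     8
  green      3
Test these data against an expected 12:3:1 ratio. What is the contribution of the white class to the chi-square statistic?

1.771

Expected counts for N = 87 under a 12:3:1 ratio (total parts = 16):
  white: 87 × 12/16 = 65.25
  yellow: 87 × 3/16 = 16.3125
  green: 87 × 1/16 = 5.4375
Contribution of white: (76 − 65.25)² / 65.25 = 1.7711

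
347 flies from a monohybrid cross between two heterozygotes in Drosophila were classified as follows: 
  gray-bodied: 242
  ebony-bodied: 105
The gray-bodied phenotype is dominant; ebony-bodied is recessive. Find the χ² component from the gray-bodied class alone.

1.280

For a monohybrid cross between heterozygotes with complete dominance, the expected phenotypic ratio is 3:1.
Expected counts for N = 347 under a 3:1 ratio (total parts = 4):
  gray-bodied: 347 × 3/4 = 260.25
  ebony-bodied: 347 × 1/4 = 86.75
Contribution of gray-bodied: (242 − 260.25)² / 260.25 = 1.2798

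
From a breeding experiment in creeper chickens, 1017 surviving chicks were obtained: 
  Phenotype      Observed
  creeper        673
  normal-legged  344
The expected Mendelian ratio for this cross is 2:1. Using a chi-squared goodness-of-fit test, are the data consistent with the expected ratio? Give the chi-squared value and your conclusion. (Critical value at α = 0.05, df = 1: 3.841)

0.111; consistent

Total ratio parts = 3. Expected numbers out of 1017:
  creeper: 1017 × 2/3 = 678
  normal-legged: 1017 × 1/3 = 339
χ² = Σ (O − E)² / E
  creeper: (673 − 678)² / 678 = 0.0369
  normal-legged: (344 − 339)² / 339 = 0.0737
χ² = 0.0369 + 0.0737 = 0.1106 ≈ 0.111
Degrees of freedom = 2 − 1 = 1; critical value at α = 0.05 is 3.841.
Since 0.111 < 3.841, we fail to reject the null hypothesis — the data are consistent with the 2:1 ratio.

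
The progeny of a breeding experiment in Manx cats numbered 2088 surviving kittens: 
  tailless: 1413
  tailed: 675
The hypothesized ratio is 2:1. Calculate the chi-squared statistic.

0.950

Expected counts for N = 2088 under a 2:1 ratio (total parts = 3):
  tailless: 2088 × 2/3 = 1392
  tailed: 2088 × 1/3 = 696
χ² = Σ (O − E)² / E
  tailless: (1413 − 1392)² / 1392 = 0.3168
  tailed: (675 − 696)² / 696 = 0.6336
χ² = 0.3168 + 0.6336 = 0.9504 ≈ 0.950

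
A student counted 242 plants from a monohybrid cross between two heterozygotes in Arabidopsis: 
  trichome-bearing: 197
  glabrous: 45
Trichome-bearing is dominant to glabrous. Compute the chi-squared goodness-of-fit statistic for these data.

5.295

For a monohybrid cross between heterozygotes with complete dominance, the expected phenotypic ratio is 3:1.
Total ratio parts = 4. Expected numbers out of 242:
  trichome-bearing: 242 × 3/4 = 181.5
  glabrous: 242 × 1/4 = 60.5
χ² = Σ (O − E)² / E
  trichome-bearing: (197 − 181.5)² / 181.5 = 1.3237
  glabrous: (45 − 60.5)² / 60.5 = 3.9711
χ² = 1.3237 + 3.9711 = 5.2948 ≈ 5.295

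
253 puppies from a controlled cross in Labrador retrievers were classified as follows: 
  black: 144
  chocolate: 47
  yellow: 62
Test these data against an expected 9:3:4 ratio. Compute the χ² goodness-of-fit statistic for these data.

0.049

Expected counts for N = 253 under a 9:3:4 ratio (total parts = 16):
  black: 253 × 9/16 = 142.3125
  chocolate: 253 × 3/16 = 47.4375
  yellow: 253 × 4/16 = 63.25
χ² = Σ (O − E)² / E
  black: (144 − 142.3125)² / 142.3125 = 0.0200
  chocolate: (47 − 47.4375)² / 47.4375 = 0.0040
  yellow: (62 − 63.25)² / 63.25 = 0.0247
χ² = 0.0200 + 0.0040 + 0.0247 = 0.0487 ≈ 0.049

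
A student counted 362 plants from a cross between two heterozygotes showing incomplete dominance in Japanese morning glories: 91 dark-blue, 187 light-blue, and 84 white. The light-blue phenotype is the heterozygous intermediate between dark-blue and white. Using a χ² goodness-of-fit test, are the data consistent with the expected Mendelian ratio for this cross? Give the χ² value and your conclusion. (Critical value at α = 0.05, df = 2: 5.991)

0.669; consistent

With incomplete dominance, a heterozygote × heterozygote cross gives a 1:2:1 phenotypic ratio.
Under the 1:2:1 hypothesis (Σ ratio = 4, N = 362):
  dark-blue: 362 × 1/4 = 90.5
  light-blue: 362 × 2/4 = 181
  white: 362 × 1/4 = 90.5
χ² = Σ (O − E)² / E
  dark-blue: (91 − 90.5)² / 90.5 = 0.0028
  light-blue: (187 − 181)² / 181 = 0.1989
  white: (84 − 90.5)² / 90.5 = 0.4669
χ² = 0.0028 + 0.1989 + 0.4669 = 0.6686 ≈ 0.669
Degrees of freedom = 3 − 1 = 2; critical value at α = 0.05 is 5.991.
Since 0.669 < 5.991, we fail to reject the null hypothesis — the data are consistent with the 1:2:1 ratio.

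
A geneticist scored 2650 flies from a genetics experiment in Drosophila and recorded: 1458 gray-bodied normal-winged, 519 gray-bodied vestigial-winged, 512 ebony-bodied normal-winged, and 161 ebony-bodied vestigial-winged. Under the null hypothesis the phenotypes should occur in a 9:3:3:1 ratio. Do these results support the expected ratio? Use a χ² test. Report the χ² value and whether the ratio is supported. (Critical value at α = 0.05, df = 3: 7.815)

2.289; consistent

The 9:3:3:1 ratio has 16 parts, so with N = 2650 the expected counts are:
  gray-bodied normal-winged: 2650 × 9/16 = 1490.625
  gray-bodied vestigial-winged: 2650 × 3/16 = 496.875
  ebony-bodied normal-winged: 2650 × 3/16 = 496.875
  ebony-bodied vestigial-winged: 2650 × 1/16 = 165.625
χ² = Σ (O − E)² / E
  gray-bodied normal-winged: (1458 − 1490.625)² / 1490.625 = 0.7141
  gray-bodied vestigial-winged: (519 − 496.875)² / 496.875 = 0.9852
  ebony-bodied normal-winged: (512 − 496.875)² / 496.875 = 0.4604
  ebony-bodied vestigial-winged: (161 − 165.625)² / 165.625 = 0.1292
χ² = 0.7141 + 0.9852 + 0.4604 + 0.1292 = 2.2889 ≈ 2.289
Degrees of freedom = 4 − 1 = 3; critical value at α = 0.05 is 7.815.
Since 2.289 < 7.815, we fail to reject the null hypothesis — the data are consistent with the 9:3:3:1 ratio.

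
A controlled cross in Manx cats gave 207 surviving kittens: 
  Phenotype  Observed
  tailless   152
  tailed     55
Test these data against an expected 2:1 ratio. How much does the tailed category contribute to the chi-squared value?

The 2:1 ratio has 3 parts, so with N = 207 the expected counts are:
  tailless: 207 × 2/3 = 138
  tailed: 207 × 1/3 = 69
Contribution of tailed: (55 − 69)² / 69 = 2.8406

2.841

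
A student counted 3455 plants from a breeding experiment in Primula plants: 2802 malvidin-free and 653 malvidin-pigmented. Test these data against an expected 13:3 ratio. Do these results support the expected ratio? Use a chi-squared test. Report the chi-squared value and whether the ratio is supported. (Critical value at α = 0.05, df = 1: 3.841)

Expected counts for N = 3455 under a 13:3 ratio (total parts = 16):
  malvidin-free: 3455 × 13/16 = 2807.1875
  malvidin-pigmented: 3455 × 3/16 = 647.8125
χ² = Σ (O − E)² / E
  malvidin-free: (2802 − 2807.1875)² / 2807.1875 = 0.0096
  malvidin-pigmented: (653 − 647.8125)² / 647.8125 = 0.0415
χ² = 0.0096 + 0.0415 = 0.0511 ≈ 0.051
Degrees of freedom = 2 − 1 = 1; critical value at α = 0.05 is 3.841.
Since 0.051 < 3.841, we fail to reject the null hypothesis — the data are consistent with the 13:3 ratio.

0.051; consistent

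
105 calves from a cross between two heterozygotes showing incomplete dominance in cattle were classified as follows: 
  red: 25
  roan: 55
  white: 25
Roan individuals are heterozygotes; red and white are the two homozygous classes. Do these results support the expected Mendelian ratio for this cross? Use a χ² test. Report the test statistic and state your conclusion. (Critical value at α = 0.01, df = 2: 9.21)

0.238; consistent

With incomplete dominance, a heterozygote × heterozygote cross gives a 1:2:1 phenotypic ratio.
Total ratio parts = 4. Expected numbers out of 105:
  red: 105 × 1/4 = 26.25
  roan: 105 × 2/4 = 52.5
  white: 105 × 1/4 = 26.25
χ² = Σ (O − E)² / E
  red: (25 − 26.25)² / 26.25 = 0.0595
  roan: (55 − 52.5)² / 52.5 = 0.1190
  white: (25 − 26.25)² / 26.25 = 0.0595
χ² = 0.0595 + 0.1190 + 0.0595 = 0.238
Degrees of freedom = 3 − 1 = 2; critical value at α = 0.01 is 9.21.
Since 0.238 < 9.21, we fail to reject the null hypothesis — the data are consistent with the 1:2:1 ratio.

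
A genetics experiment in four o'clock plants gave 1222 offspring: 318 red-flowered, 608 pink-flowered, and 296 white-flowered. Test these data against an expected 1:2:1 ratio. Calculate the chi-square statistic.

0.822

Total ratio parts = 4. Expected numbers out of 1222:
  red-flowered: 1222 × 1/4 = 305.5
  pink-flowered: 1222 × 2/4 = 611
  white-flowered: 1222 × 1/4 = 305.5
χ² = Σ (O − E)² / E
  red-flowered: (318 − 305.5)² / 305.5 = 0.5115
  pink-flowered: (608 − 611)² / 611 = 0.0147
  white-flowered: (296 − 305.5)² / 305.5 = 0.2954
χ² = 0.5115 + 0.0147 + 0.2954 = 0.8216 ≈ 0.822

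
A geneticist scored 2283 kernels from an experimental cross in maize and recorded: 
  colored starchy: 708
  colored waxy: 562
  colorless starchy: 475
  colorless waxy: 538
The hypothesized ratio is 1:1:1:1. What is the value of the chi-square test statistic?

Total ratio parts = 4. Expected numbers out of 2283:
  colored starchy: 2283 × 1/4 = 570.75
  colored waxy: 2283 × 1/4 = 570.75
  colorless starchy: 2283 × 1/4 = 570.75
  colorless waxy: 2283 × 1/4 = 570.75
χ² = Σ (O − E)² / E
  colored starchy: (708 − 570.75)² / 570.75 = 33.0049
  colored waxy: (562 − 570.75)² / 570.75 = 0.1341
  colorless starchy: (475 − 570.75)² / 570.75 = 16.0632
  colorless waxy: (538 − 570.75)² / 570.75 = 1.8792
χ² = 33.0049 + 0.1341 + 16.0632 + 1.8792 = 51.0814 ≈ 51.081

51.081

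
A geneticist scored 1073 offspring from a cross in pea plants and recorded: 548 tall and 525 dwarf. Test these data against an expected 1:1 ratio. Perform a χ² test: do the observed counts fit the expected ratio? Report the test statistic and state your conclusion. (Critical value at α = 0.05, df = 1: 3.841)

0.493; consistent

Under the 1:1 hypothesis (Σ ratio = 2, N = 1073):
  tall: 1073 × 1/2 = 536.5
  dwarf: 1073 × 1/2 = 536.5
χ² = Σ (O − E)² / E
  tall: (548 − 536.5)² / 536.5 = 0.2465
  dwarf: (525 − 536.5)² / 536.5 = 0.2465
χ² = 0.2465 + 0.2465 = 0.493
Degrees of freedom = 2 − 1 = 1; critical value at α = 0.05 is 3.841.
Since 0.493 < 3.841, we fail to reject the null hypothesis — the data are consistent with the 1:1 ratio.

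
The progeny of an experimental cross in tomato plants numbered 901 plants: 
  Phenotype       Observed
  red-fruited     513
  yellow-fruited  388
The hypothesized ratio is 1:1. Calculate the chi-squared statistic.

Under the 1:1 hypothesis (Σ ratio = 2, N = 901):
  red-fruited: 901 × 1/2 = 450.5
  yellow-fruited: 901 × 1/2 = 450.5
χ² = Σ (O − E)² / E
  red-fruited: (513 − 450.5)² / 450.5 = 8.6709
  yellow-fruited: (388 − 450.5)² / 450.5 = 8.6709
χ² = 8.6709 + 8.6709 = 17.3418 ≈ 17.342

17.342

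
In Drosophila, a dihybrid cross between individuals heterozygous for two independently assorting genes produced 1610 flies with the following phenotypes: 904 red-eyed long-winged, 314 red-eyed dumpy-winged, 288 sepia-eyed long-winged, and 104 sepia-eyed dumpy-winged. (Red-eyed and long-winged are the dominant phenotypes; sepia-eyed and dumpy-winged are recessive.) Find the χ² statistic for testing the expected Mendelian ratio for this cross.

A dihybrid F₂ with independent assortment and complete dominance at both loci gives a 9:3:3:1 phenotypic ratio.
Total ratio parts = 16. Expected numbers out of 1610:
  red-eyed long-winged: 1610 × 9/16 = 905.625
  red-eyed dumpy-winged: 1610 × 3/16 = 301.875
  sepia-eyed long-winged: 1610 × 3/16 = 301.875
  sepia-eyed dumpy-winged: 1610 × 1/16 = 100.625
χ² = Σ (O − E)² / E
  red-eyed long-winged: (904 − 905.625)² / 905.625 = 0.0029
  red-eyed dumpy-winged: (314 − 301.875)² / 301.875 = 0.4870
  sepia-eyed long-winged: (288 − 301.875)² / 301.875 = 0.6377
  sepia-eyed dumpy-winged: (104 − 100.625)² / 100.625 = 0.1132
χ² = 0.0029 + 0.4870 + 0.6377 + 0.1132 = 1.2408 ≈ 1.241

1.241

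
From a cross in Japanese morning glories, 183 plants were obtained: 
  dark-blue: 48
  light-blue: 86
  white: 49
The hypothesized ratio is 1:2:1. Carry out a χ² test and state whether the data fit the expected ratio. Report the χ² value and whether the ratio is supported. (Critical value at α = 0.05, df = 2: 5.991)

Total ratio parts = 4. Expected numbers out of 183:
  dark-blue: 183 × 1/4 = 45.75
  light-blue: 183 × 2/4 = 91.5
  white: 183 × 1/4 = 45.75
χ² = Σ (O − E)² / E
  dark-blue: (48 − 45.75)² / 45.75 = 0.1107
  light-blue: (86 − 91.5)² / 91.5 = 0.3306
  white: (49 − 45.75)² / 45.75 = 0.2309
χ² = 0.1107 + 0.3306 + 0.2309 = 0.6722 ≈ 0.672
Degrees of freedom = 3 − 1 = 2; critical value at α = 0.05 is 5.991.
Since 0.672 < 5.991, we fail to reject the null hypothesis — the data are consistent with the 1:2:1 ratio.

0.672; consistent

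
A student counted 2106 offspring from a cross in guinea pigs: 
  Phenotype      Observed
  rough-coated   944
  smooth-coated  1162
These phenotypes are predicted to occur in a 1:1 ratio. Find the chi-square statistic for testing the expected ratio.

22.566

Total ratio parts = 2. Expected numbers out of 2106:
  rough-coated: 2106 × 1/2 = 1053
  smooth-coated: 2106 × 1/2 = 1053
χ² = Σ (O − E)² / E
  rough-coated: (944 − 1053)² / 1053 = 11.2830
  smooth-coated: (1162 − 1053)² / 1053 = 11.2830
χ² = 11.2830 + 11.2830 = 22.566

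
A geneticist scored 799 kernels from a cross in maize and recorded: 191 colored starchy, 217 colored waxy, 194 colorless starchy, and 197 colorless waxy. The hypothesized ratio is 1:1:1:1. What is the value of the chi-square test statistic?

Under the 1:1:1:1 hypothesis (Σ ratio = 4, N = 799):
  colored starchy: 799 × 1/4 = 199.75
  colored waxy: 799 × 1/4 = 199.75
  colorless starchy: 799 × 1/4 = 199.75
  colorless waxy: 799 × 1/4 = 199.75
χ² = Σ (O − E)² / E
  colored starchy: (191 − 199.75)² / 199.75 = 0.3833
  colored waxy: (217 − 199.75)² / 199.75 = 1.4897
  colorless starchy: (194 − 199.75)² / 199.75 = 0.1655
  colorless waxy: (197 − 199.75)² / 199.75 = 0.0379
χ² = 0.3833 + 1.4897 + 0.1655 + 0.0379 = 2.0764 ≈ 2.076

2.076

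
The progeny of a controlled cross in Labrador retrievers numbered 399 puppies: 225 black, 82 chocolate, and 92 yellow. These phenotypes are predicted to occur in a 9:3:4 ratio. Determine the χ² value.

1.294

Under the 9:3:4 hypothesis (Σ ratio = 16, N = 399):
  black: 399 × 9/16 = 224.4375
  chocolate: 399 × 3/16 = 74.8125
  yellow: 399 × 4/16 = 99.75
χ² = Σ (O − E)² / E
  black: (225 − 224.4375)² / 224.4375 = 0.0014
  chocolate: (82 − 74.8125)² / 74.8125 = 0.6905
  yellow: (92 − 99.75)² / 99.75 = 0.6021
χ² = 0.0014 + 0.6905 + 0.6021 = 1.294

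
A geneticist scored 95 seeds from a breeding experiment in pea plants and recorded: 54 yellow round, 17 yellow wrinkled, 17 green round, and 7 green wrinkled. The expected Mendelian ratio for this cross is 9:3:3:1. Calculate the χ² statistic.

Under the 9:3:3:1 hypothesis (Σ ratio = 16, N = 95):
  yellow round: 95 × 9/16 = 53.4375
  yellow wrinkled: 95 × 3/16 = 17.8125
  green round: 95 × 3/16 = 17.8125
  green wrinkled: 95 × 1/16 = 5.9375
χ² = Σ (O − E)² / E
  yellow round: (54 − 53.4375)² / 53.4375 = 0.0059
  yellow wrinkled: (17 − 17.8125)² / 17.8125 = 0.0371
  green round: (17 − 17.8125)² / 17.8125 = 0.0371
  green wrinkled: (7 − 5.9375)² / 5.9375 = 0.1901
χ² = 0.0059 + 0.0371 + 0.0371 + 0.1901 = 0.2702 ≈ 0.270

0.270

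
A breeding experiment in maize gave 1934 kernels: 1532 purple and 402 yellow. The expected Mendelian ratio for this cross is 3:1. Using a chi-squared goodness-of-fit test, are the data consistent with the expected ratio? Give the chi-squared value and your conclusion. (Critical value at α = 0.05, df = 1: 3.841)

18.317; not consistent

Expected counts for N = 1934 under a 3:1 ratio (total parts = 4):
  purple: 1934 × 3/4 = 1450.5
  yellow: 1934 × 1/4 = 483.5
χ² = Σ (O − E)² / E
  purple: (1532 − 1450.5)² / 1450.5 = 4.5793
  yellow: (402 − 483.5)² / 483.5 = 13.7378
χ² = 4.5793 + 13.7378 = 18.3171 ≈ 18.317
Degrees of freedom = 2 − 1 = 1; critical value at α = 0.05 is 3.841.
Since 18.317 > 3.841, we reject the null hypothesis — the data do not fit the 3:1 ratio.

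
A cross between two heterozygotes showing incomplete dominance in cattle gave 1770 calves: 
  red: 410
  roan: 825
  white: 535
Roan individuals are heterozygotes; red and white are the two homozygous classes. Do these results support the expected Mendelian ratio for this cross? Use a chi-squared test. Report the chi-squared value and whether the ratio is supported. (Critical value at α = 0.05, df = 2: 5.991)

25.791; not consistent

With incomplete dominance, a heterozygote × heterozygote cross gives a 1:2:1 phenotypic ratio.
Expected counts for N = 1770 under a 1:2:1 ratio (total parts = 4):
  red: 1770 × 1/4 = 442.5
  roan: 1770 × 2/4 = 885
  white: 1770 × 1/4 = 442.5
χ² = Σ (O − E)² / E
  red: (410 − 442.5)² / 442.5 = 2.3870
  roan: (825 − 885)² / 885 = 4.0678
  white: (535 − 442.5)² / 442.5 = 19.3362
χ² = 2.3870 + 4.0678 + 19.3362 = 25.791
Degrees of freedom = 3 − 1 = 2; critical value at α = 0.05 is 5.991.
Since 25.791 > 5.991, we reject the null hypothesis — the data do not fit the 1:2:1 ratio.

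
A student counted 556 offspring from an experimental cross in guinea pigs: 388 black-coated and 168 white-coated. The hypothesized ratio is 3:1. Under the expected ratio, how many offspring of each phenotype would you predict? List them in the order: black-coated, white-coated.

The 3:1 ratio has 4 parts, so with N = 556 the expected counts are:
  black-coated: 556 × 3/4 = 417
  white-coated: 556 × 1/4 = 139

417, 139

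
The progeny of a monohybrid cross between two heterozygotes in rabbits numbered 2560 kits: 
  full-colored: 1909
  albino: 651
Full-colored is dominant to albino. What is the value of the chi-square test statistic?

0.252

For a monohybrid cross between heterozygotes with complete dominance, the expected phenotypic ratio is 3:1.
The 3:1 ratio has 4 parts, so with N = 2560 the expected counts are:
  full-colored: 2560 × 3/4 = 1920
  albino: 2560 × 1/4 = 640
χ² = Σ (O − E)² / E
  full-colored: (1909 − 1920)² / 1920 = 0.0630
  albino: (651 − 640)² / 640 = 0.1891
χ² = 0.0630 + 0.1891 = 0.2521 ≈ 0.252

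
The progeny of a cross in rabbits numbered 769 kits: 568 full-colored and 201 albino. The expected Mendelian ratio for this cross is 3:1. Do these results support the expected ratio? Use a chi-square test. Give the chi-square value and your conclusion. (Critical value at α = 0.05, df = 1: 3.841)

The 3:1 ratio has 4 parts, so with N = 769 the expected counts are:
  full-colored: 769 × 3/4 = 576.75
  albino: 769 × 1/4 = 192.25
χ² = Σ (O − E)² / E
  full-colored: (568 − 576.75)² / 576.75 = 0.1327
  albino: (201 − 192.25)² / 192.25 = 0.3982
χ² = 0.1327 + 0.3982 = 0.5309 ≈ 0.531
Degrees of freedom = 2 − 1 = 1; critical value at α = 0.05 is 3.841.
Since 0.531 < 3.841, we fail to reject the null hypothesis — the data are consistent with the 3:1 ratio.

0.531; consistent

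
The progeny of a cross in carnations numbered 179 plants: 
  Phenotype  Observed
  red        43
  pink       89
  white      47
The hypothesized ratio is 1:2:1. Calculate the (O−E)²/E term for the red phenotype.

Under the 1:2:1 hypothesis (Σ ratio = 4, N = 179):
  red: 179 × 1/4 = 44.75
  pink: 179 × 2/4 = 89.5
  white: 179 × 1/4 = 44.75
Contribution of red: (43 − 44.75)² / 44.75 = 0.0684

0.068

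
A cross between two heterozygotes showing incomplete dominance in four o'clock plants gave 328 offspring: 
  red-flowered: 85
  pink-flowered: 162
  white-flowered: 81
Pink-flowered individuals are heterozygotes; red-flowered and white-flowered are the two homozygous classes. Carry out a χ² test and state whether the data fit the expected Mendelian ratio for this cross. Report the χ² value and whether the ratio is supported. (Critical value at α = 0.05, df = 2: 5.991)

With incomplete dominance, a heterozygote × heterozygote cross gives a 1:2:1 phenotypic ratio.
The 1:2:1 ratio has 4 parts, so with N = 328 the expected counts are:
  red-flowered: 328 × 1/4 = 82
  pink-flowered: 328 × 2/4 = 164
  white-flowered: 328 × 1/4 = 82
χ² = Σ (O − E)² / E
  red-flowered: (85 − 82)² / 82 = 0.1098
  pink-flowered: (162 − 164)² / 164 = 0.0244
  white-flowered: (81 − 82)² / 82 = 0.0122
χ² = 0.1098 + 0.0244 + 0.0122 = 0.1464 ≈ 0.146
Degrees of freedom = 3 − 1 = 2; critical value at α = 0.05 is 5.991.
Since 0.146 < 5.991, we fail to reject the null hypothesis — the data are consistent with the 1:2:1 ratio.

0.146; consistent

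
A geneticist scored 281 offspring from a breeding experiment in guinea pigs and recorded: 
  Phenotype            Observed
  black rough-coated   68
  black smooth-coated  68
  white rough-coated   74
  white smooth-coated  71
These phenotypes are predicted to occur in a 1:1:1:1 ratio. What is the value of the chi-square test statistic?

The 1:1:1:1 ratio has 4 parts, so with N = 281 the expected counts are:
  black rough-coated: 281 × 1/4 = 70.25
  black smooth-coated: 281 × 1/4 = 70.25
  white rough-coated: 281 × 1/4 = 70.25
  white smooth-coated: 281 × 1/4 = 70.25
χ² = Σ (O − E)² / E
  black rough-coated: (68 − 70.25)² / 70.25 = 0.0721
  black smooth-coated: (68 − 70.25)² / 70.25 = 0.0721
  white rough-coated: (74 − 70.25)² / 70.25 = 0.2002
  white smooth-coated: (71 − 70.25)² / 70.25 = 0.0080
χ² = 0.0721 + 0.0721 + 0.2002 + 0.0080 = 0.3524 ≈ 0.352

0.352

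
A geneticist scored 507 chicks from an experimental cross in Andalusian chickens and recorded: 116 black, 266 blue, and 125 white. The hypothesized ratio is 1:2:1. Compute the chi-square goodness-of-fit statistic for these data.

1.552

Under the 1:2:1 hypothesis (Σ ratio = 4, N = 507):
  black: 507 × 1/4 = 126.75
  blue: 507 × 2/4 = 253.5
  white: 507 × 1/4 = 126.75
χ² = Σ (O − E)² / E
  black: (116 − 126.75)² / 126.75 = 0.9117
  blue: (266 − 253.5)² / 253.5 = 0.6164
  white: (125 − 126.75)² / 126.75 = 0.0242
χ² = 0.9117 + 0.6164 + 0.0242 = 1.5523 ≈ 1.552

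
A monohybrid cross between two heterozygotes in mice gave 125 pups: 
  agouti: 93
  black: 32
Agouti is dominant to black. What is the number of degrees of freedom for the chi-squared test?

For a monohybrid cross between heterozygotes with complete dominance, the expected phenotypic ratio is 3:1.
A goodness-of-fit test with 2 phenotype classes has df = 2 − 1 = 1.

1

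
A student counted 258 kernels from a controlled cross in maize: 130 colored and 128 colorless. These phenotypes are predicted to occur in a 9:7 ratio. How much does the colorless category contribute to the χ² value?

Under the 9:7 hypothesis (Σ ratio = 16, N = 258):
  colored: 258 × 9/16 = 145.125
  colorless: 258 × 7/16 = 112.875
Contribution of colorless: (128 − 112.875)² / 112.875 = 2.0267

2.027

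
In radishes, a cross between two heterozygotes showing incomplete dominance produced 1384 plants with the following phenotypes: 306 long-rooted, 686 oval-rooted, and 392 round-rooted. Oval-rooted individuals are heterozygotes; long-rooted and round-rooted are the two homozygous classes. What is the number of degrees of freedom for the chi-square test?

2

With incomplete dominance, a heterozygote × heterozygote cross gives a 1:2:1 phenotypic ratio.
A goodness-of-fit test with 3 phenotype classes has df = 3 − 1 = 2.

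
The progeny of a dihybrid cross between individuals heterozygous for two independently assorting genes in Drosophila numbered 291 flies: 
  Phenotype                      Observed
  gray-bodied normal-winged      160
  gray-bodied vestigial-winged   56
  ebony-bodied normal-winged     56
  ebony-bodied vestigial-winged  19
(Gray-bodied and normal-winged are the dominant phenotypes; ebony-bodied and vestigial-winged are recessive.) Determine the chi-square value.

0.195

A dihybrid F₂ with independent assortment and complete dominance at both loci gives a 9:3:3:1 phenotypic ratio.
Expected counts for N = 291 under a 9:3:3:1 ratio (total parts = 16):
  gray-bodied normal-winged: 291 × 9/16 = 163.6875
  gray-bodied vestigial-winged: 291 × 3/16 = 54.5625
  ebony-bodied normal-winged: 291 × 3/16 = 54.5625
  ebony-bodied vestigial-winged: 291 × 1/16 = 18.1875
χ² = Σ (O − E)² / E
  gray-bodied normal-winged: (160 − 163.6875)² / 163.6875 = 0.0831
  gray-bodied vestigial-winged: (56 − 54.5625)² / 54.5625 = 0.0379
  ebony-bodied normal-winged: (56 − 54.5625)² / 54.5625 = 0.0379
  ebony-bodied vestigial-winged: (19 − 18.1875)² / 18.1875 = 0.0363
χ² = 0.0831 + 0.0379 + 0.0379 + 0.0363 = 0.1952 ≈ 0.195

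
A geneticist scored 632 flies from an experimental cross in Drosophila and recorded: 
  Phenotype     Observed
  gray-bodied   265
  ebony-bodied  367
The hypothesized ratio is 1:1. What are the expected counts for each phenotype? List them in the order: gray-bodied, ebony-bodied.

316, 316

The 1:1 ratio has 2 parts, so with N = 632 the expected counts are:
  gray-bodied: 632 × 1/2 = 316
  ebony-bodied: 632 × 1/2 = 316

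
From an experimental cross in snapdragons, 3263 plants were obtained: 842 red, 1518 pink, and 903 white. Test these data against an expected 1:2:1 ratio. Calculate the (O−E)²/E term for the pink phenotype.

7.896

Under the 1:2:1 hypothesis (Σ ratio = 4, N = 3263):
  red: 3263 × 1/4 = 815.75
  pink: 3263 × 2/4 = 1631.5
  white: 3263 × 1/4 = 815.75
Contribution of pink: (1518 − 1631.5)² / 1631.5 = 7.8960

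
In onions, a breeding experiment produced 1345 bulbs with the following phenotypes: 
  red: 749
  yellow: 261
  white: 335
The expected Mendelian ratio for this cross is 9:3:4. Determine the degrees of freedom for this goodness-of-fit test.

A goodness-of-fit test with 3 phenotype classes has df = 3 − 1 = 2.

2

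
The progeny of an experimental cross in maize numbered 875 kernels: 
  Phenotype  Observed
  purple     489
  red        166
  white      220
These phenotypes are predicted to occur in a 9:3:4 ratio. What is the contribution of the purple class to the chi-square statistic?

0.021

Under the 9:3:4 hypothesis (Σ ratio = 16, N = 875):
  purple: 875 × 9/16 = 492.1875
  red: 875 × 3/16 = 164.0625
  white: 875 × 4/16 = 218.75
Contribution of purple: (489 − 492.1875)² / 492.1875 = 0.0206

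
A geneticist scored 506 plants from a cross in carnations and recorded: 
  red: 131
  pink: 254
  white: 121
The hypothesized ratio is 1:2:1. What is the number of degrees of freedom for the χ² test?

A goodness-of-fit test with 3 phenotype classes has df = 3 − 1 = 2.

2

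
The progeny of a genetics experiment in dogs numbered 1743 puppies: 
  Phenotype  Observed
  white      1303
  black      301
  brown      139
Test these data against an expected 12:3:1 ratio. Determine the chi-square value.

10.349

Under the 12:3:1 hypothesis (Σ ratio = 16, N = 1743):
  white: 1743 × 12/16 = 1307.25
  black: 1743 × 3/16 = 326.8125
  brown: 1743 × 1/16 = 108.9375
χ² = Σ (O − E)² / E
  white: (1303 − 1307.25)² / 1307.25 = 0.0138
  black: (301 − 326.8125)² / 326.8125 = 2.0387
  brown: (139 − 108.9375)² / 108.9375 = 8.2961
χ² = 0.0138 + 2.0387 + 8.2961 = 10.3486 ≈ 10.349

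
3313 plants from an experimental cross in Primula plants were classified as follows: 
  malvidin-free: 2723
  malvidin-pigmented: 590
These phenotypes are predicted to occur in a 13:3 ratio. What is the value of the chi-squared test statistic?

1.927

Total ratio parts = 16. Expected numbers out of 3313:
  malvidin-free: 3313 × 13/16 = 2691.8125
  malvidin-pigmented: 3313 × 3/16 = 621.1875
χ² = Σ (O − E)² / E
  malvidin-free: (2723 − 2691.8125)² / 2691.8125 = 0.3613
  malvidin-pigmented: (590 − 621.1875)² / 621.1875 = 1.5658
χ² = 0.3613 + 1.5658 = 1.9271 ≈ 1.927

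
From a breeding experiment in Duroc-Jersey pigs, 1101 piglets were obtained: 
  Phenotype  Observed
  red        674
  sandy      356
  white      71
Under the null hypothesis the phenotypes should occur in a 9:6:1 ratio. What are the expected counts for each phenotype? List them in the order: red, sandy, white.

Under the 9:6:1 hypothesis (Σ ratio = 16, N = 1101):
  red: 1101 × 9/16 = 619.3125
  sandy: 1101 × 6/16 = 412.875
  white: 1101 × 1/16 = 68.8125

619.3125, 412.875, 68.8125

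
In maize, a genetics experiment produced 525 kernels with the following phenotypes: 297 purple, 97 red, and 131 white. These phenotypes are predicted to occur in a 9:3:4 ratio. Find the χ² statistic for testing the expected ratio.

Under the 9:3:4 hypothesis (Σ ratio = 16, N = 525):
  purple: 525 × 9/16 = 295.3125
  red: 525 × 3/16 = 98.4375
  white: 525 × 4/16 = 131.25
χ² = Σ (O − E)² / E
  purple: (297 − 295.3125)² / 295.3125 = 0.0096
  red: (97 − 98.4375)² / 98.4375 = 0.0210
  white: (131 − 131.25)² / 131.25 = 0.0005
χ² = 0.0096 + 0.0210 + 0.0005 = 0.0311 ≈ 0.031

0.031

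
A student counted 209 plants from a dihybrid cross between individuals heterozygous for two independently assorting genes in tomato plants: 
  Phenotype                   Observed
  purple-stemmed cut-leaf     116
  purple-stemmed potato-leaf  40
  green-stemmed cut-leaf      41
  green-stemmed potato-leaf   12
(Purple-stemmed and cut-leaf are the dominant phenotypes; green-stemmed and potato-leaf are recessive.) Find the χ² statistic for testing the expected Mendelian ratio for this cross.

A dihybrid F₂ with independent assortment and complete dominance at both loci gives a 9:3:3:1 phenotypic ratio.
The 9:3:3:1 ratio has 16 parts, so with N = 209 the expected counts are:
  purple-stemmed cut-leaf: 209 × 9/16 = 117.5625
  purple-stemmed potato-leaf: 209 × 3/16 = 39.1875
  green-stemmed cut-leaf: 209 × 3/16 = 39.1875
  green-stemmed potato-leaf: 209 × 1/16 = 13.0625
χ² = Σ (O − E)² / E
  purple-stemmed cut-leaf: (116 − 117.5625)² / 117.5625 = 0.0208
  purple-stemmed potato-leaf: (40 − 39.1875)² / 39.1875 = 0.0168
  green-stemmed cut-leaf: (41 − 39.1875)² / 39.1875 = 0.0838
  green-stemmed potato-leaf: (12 − 13.0625)² / 13.0625 = 0.0864
χ² = 0.0208 + 0.0168 + 0.0838 + 0.0864 = 0.2078 ≈ 0.208

0.208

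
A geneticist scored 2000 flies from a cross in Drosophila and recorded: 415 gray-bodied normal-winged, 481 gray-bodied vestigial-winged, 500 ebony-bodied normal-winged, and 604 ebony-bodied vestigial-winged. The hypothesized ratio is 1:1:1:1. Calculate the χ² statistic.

36.804

Expected counts for N = 2000 under a 1:1:1:1 ratio (total parts = 4):
  gray-bodied normal-winged: 2000 × 1/4 = 500
  gray-bodied vestigial-winged: 2000 × 1/4 = 500
  ebony-bodied normal-winged: 2000 × 1/4 = 500
  ebony-bodied vestigial-winged: 2000 × 1/4 = 500
χ² = Σ (O − E)² / E
  gray-bodied normal-winged: (415 − 500)² / 500 = 14.4500
  gray-bodied vestigial-winged: (481 − 500)² / 500 = 0.7220
  ebony-bodied normal-winged: (500 − 500)² / 500 = 0.0000
  ebony-bodied vestigial-winged: (604 − 500)² / 500 = 21.6320
χ² = 14.4500 + 0.7220 + 0.0000 + 21.6320 = 36.804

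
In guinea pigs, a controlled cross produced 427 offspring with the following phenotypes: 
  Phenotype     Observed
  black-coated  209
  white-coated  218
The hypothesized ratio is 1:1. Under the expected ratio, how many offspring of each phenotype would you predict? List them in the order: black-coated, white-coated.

213.5, 213.5

Expected counts for N = 427 under a 1:1 ratio (total parts = 2):
  black-coated: 427 × 1/2 = 213.5
  white-coated: 427 × 1/2 = 213.5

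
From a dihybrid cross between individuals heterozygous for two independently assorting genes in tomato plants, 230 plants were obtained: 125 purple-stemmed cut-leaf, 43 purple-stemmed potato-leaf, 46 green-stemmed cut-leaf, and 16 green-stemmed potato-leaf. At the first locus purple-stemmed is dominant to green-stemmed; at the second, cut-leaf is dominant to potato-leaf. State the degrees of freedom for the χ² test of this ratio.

3

A dihybrid F₂ with independent assortment and complete dominance at both loci gives a 9:3:3:1 phenotypic ratio.
A goodness-of-fit test with 4 phenotype classes has df = 4 − 1 = 3.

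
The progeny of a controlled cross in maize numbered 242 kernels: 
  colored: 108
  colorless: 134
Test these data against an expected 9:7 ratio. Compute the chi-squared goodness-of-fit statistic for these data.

13.282

Expected counts for N = 242 under a 9:7 ratio (total parts = 16):
  colored: 242 × 9/16 = 136.125
  colorless: 242 × 7/16 = 105.875
χ² = Σ (O − E)² / E
  colored: (108 − 136.125)² / 136.125 = 5.8110
  colorless: (134 − 105.875)² / 105.875 = 7.4712
χ² = 5.8110 + 7.4712 = 13.2822 ≈ 13.282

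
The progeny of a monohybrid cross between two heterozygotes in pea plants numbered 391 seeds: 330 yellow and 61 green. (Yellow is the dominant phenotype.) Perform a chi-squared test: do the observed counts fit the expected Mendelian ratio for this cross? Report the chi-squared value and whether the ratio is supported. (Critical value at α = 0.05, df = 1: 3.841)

For a monohybrid cross between heterozygotes with complete dominance, the expected phenotypic ratio is 3:1.
Expected counts for N = 391 under a 3:1 ratio (total parts = 4):
  yellow: 391 × 3/4 = 293.25
  green: 391 × 1/4 = 97.75
χ² = Σ (O − E)² / E
  yellow: (330 − 293.25)² / 293.25 = 4.6055
  green: (61 − 97.75)² / 97.75 = 13.8165
χ² = 4.6055 + 13.8165 = 18.422
Degrees of freedom = 2 − 1 = 1; critical value at α = 0.05 is 3.841.
Since 18.422 > 3.841, we reject the null hypothesis — the data do not fit the 3:1 ratio.

18.422; not consistent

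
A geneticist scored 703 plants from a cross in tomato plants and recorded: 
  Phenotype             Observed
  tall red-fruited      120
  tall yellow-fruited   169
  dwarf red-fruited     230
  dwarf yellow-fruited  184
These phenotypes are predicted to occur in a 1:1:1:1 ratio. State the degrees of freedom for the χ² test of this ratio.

A goodness-of-fit test with 4 phenotype classes has df = 4 − 1 = 3.

3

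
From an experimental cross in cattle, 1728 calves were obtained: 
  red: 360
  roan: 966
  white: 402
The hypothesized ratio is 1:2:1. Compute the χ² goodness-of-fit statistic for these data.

Expected counts for N = 1728 under a 1:2:1 ratio (total parts = 4):
  red: 1728 × 1/4 = 432
  roan: 1728 × 2/4 = 864
  white: 1728 × 1/4 = 432
χ² = Σ (O − E)² / E
  red: (360 − 432)² / 432 = 12.0000
  roan: (966 − 864)² / 864 = 12.0417
  white: (402 − 432)² / 432 = 2.0833
χ² = 12.0000 + 12.0417 + 2.0833 = 26.125

26.125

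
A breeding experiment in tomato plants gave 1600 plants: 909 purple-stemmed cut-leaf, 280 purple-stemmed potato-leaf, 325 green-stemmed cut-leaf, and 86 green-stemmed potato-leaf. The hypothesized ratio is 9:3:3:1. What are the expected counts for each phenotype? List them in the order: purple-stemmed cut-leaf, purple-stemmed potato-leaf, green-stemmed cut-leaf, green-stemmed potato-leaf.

900, 300, 300, 100

Total ratio parts = 16. Expected numbers out of 1600:
  purple-stemmed cut-leaf: 1600 × 9/16 = 900
  purple-stemmed potato-leaf: 1600 × 3/16 = 300
  green-stemmed cut-leaf: 1600 × 3/16 = 300
  green-stemmed potato-leaf: 1600 × 1/16 = 100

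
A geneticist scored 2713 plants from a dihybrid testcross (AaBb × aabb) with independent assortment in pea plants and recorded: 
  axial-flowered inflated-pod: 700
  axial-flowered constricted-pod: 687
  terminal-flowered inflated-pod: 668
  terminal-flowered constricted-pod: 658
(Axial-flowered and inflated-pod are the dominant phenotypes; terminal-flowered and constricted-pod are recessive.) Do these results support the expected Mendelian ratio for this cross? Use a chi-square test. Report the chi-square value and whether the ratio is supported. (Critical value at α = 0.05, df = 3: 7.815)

A dihybrid testcross with independent assortment gives a 1:1:1:1 ratio.
The 1:1:1:1 ratio has 4 parts, so with N = 2713 the expected counts are:
  axial-flowered inflated-pod: 2713 × 1/4 = 678.25
  axial-flowered constricted-pod: 2713 × 1/4 = 678.25
  terminal-flowered inflated-pod: 2713 × 1/4 = 678.25
  terminal-flowered constricted-pod: 2713 × 1/4 = 678.25
χ² = Σ (O − E)² / E
  axial-flowered inflated-pod: (700 − 678.25)² / 678.25 = 0.6975
  axial-flowered constricted-pod: (687 − 678.25)² / 678.25 = 0.1129
  terminal-flowered inflated-pod: (668 − 678.25)² / 678.25 = 0.1549
  terminal-flowered constricted-pod: (658 − 678.25)² / 678.25 = 0.6046
χ² = 0.6975 + 0.1129 + 0.1549 + 0.6046 = 1.5699 ≈ 1.570
Degrees of freedom = 4 − 1 = 3; critical value at α = 0.05 is 7.815.
Since 1.570 < 7.815, we fail to reject the null hypothesis — the data are consistent with the 1:1:1:1 ratio.

1.570; consistent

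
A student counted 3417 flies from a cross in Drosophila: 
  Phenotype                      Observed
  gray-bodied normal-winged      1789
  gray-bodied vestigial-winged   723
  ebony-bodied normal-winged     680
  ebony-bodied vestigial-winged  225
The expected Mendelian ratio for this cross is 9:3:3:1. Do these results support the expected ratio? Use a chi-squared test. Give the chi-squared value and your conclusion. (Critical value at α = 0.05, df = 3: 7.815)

Under the 9:3:3:1 hypothesis (Σ ratio = 16, N = 3417):
  gray-bodied normal-winged: 3417 × 9/16 = 1922.0625
  gray-bodied vestigial-winged: 3417 × 3/16 = 640.6875
  ebony-bodied normal-winged: 3417 × 3/16 = 640.6875
  ebony-bodied vestigial-winged: 3417 × 1/16 = 213.5625
χ² = Σ (O − E)² / E
  gray-bodied normal-winged: (1789 − 1922.0625)² / 1922.0625 = 9.2118
  gray-bodied vestigial-winged: (723 − 640.6875)² / 640.6875 = 10.5751
  ebony-bodied normal-winged: (680 − 640.6875)² / 640.6875 = 2.4122
  ebony-bodied vestigial-winged: (225 − 213.5625)² / 213.5625 = 0.6125
χ² = 9.2118 + 10.5751 + 2.4122 + 0.6125 = 22.8116 ≈ 22.812
Degrees of freedom = 4 − 1 = 3; critical value at α = 0.05 is 7.815.
Since 22.812 > 7.815, we reject the null hypothesis — the data do not fit the 9:3:3:1 ratio.

22.812; not consistent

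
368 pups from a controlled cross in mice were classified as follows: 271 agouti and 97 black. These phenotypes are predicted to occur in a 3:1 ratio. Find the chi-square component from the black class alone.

Total ratio parts = 4. Expected numbers out of 368:
  agouti: 368 × 3/4 = 276
  black: 368 × 1/4 = 92
Contribution of black: (97 − 92)² / 92 = 0.2717

0.272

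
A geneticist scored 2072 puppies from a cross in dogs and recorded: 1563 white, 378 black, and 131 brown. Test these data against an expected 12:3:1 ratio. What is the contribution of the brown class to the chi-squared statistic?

0.017

Total ratio parts = 16. Expected numbers out of 2072:
  white: 2072 × 12/16 = 1554
  black: 2072 × 3/16 = 388.5
  brown: 2072 × 1/16 = 129.5
Contribution of brown: (131 − 129.5)² / 129.5 = 0.0174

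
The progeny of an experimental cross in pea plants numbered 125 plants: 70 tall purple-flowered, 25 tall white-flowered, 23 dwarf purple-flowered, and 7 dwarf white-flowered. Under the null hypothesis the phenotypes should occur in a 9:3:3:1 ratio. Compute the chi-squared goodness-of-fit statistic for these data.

0.198

Expected counts for N = 125 under a 9:3:3:1 ratio (total parts = 16):
  tall purple-flowered: 125 × 9/16 = 70.3125
  tall white-flowered: 125 × 3/16 = 23.4375
  dwarf purple-flowered: 125 × 3/16 = 23.4375
  dwarf white-flowered: 125 × 1/16 = 7.8125
χ² = Σ (O − E)² / E
  tall purple-flowered: (70 − 70.3125)² / 70.3125 = 0.0014
  tall white-flowered: (25 − 23.4375)² / 23.4375 = 0.1042
  dwarf purple-flowered: (23 − 23.4375)² / 23.4375 = 0.0082
  dwarf white-flowered: (7 − 7.8125)² / 7.8125 = 0.0845
χ² = 0.0014 + 0.1042 + 0.0082 + 0.0845 = 0.1983 ≈ 0.198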